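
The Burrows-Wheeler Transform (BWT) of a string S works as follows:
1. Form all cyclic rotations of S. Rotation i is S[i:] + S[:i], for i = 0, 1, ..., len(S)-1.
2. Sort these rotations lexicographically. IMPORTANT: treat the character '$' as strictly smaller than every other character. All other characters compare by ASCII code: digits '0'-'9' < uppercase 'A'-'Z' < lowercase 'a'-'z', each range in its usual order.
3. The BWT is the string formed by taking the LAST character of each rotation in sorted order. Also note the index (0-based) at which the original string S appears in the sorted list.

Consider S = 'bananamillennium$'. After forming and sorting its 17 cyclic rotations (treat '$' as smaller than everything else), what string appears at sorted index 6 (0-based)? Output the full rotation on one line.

Answer: illennium$bananam

Derivation:
All 17 rotations (rotation i = S[i:]+S[:i]):
  rot[0] = bananamillennium$
  rot[1] = ananamillennium$b
  rot[2] = nanamillennium$ba
  rot[3] = anamillennium$ban
  rot[4] = namillennium$bana
  rot[5] = amillennium$banan
  rot[6] = millennium$banana
  rot[7] = illennium$bananam
  rot[8] = llennium$bananami
  rot[9] = lennium$bananamil
  rot[10] = ennium$bananamill
  rot[11] = nnium$bananamille
  rot[12] = nium$bananamillen
  rot[13] = ium$bananamillenn
  rot[14] = um$bananamillenni
  rot[15] = m$bananamillenniu
  rot[16] = $bananamillennium
Sorted (with $ < everything):
  sorted[0] = $bananamillennium
  sorted[1] = amillennium$banan
  sorted[2] = anamillennium$ban
  sorted[3] = ananamillennium$b
  sorted[4] = bananamillennium$
  sorted[5] = ennium$bananamill
  sorted[6] = illennium$bananam
  sorted[7] = ium$bananamillenn
  sorted[8] = lennium$bananamil
  sorted[9] = llennium$bananami
  sorted[10] = m$bananamillenniu
  sorted[11] = millennium$banana
  sorted[12] = namillennium$bana
  sorted[13] = nanamillennium$ba
  sorted[14] = nium$bananamillen
  sorted[15] = nnium$bananamille
  sorted[16] = um$bananamillenni
sorted[6] = illennium$bananam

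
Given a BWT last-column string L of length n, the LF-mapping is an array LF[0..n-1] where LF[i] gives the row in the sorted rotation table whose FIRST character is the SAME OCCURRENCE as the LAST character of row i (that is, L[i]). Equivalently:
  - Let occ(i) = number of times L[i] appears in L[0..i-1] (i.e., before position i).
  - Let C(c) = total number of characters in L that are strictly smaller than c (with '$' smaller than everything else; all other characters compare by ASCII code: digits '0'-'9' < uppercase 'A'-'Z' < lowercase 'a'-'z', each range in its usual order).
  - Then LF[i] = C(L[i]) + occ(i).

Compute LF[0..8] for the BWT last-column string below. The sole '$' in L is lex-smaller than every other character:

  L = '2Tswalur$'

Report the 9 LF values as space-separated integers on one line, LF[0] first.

Char counts: '$':1, '2':1, 'T':1, 'a':1, 'l':1, 'r':1, 's':1, 'u':1, 'w':1
C (first-col start): C('$')=0, C('2')=1, C('T')=2, C('a')=3, C('l')=4, C('r')=5, C('s')=6, C('u')=7, C('w')=8
L[0]='2': occ=0, LF[0]=C('2')+0=1+0=1
L[1]='T': occ=0, LF[1]=C('T')+0=2+0=2
L[2]='s': occ=0, LF[2]=C('s')+0=6+0=6
L[3]='w': occ=0, LF[3]=C('w')+0=8+0=8
L[4]='a': occ=0, LF[4]=C('a')+0=3+0=3
L[5]='l': occ=0, LF[5]=C('l')+0=4+0=4
L[6]='u': occ=0, LF[6]=C('u')+0=7+0=7
L[7]='r': occ=0, LF[7]=C('r')+0=5+0=5
L[8]='$': occ=0, LF[8]=C('$')+0=0+0=0

Answer: 1 2 6 8 3 4 7 5 0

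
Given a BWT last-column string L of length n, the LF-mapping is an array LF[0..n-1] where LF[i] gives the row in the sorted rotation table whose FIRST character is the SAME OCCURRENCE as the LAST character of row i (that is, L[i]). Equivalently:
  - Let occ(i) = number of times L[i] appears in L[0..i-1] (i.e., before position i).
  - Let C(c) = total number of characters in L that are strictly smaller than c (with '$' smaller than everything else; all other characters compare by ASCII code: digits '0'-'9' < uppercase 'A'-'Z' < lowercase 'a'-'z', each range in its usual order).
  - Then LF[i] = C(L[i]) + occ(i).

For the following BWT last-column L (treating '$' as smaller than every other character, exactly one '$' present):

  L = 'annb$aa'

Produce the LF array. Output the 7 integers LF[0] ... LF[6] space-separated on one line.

Answer: 1 5 6 4 0 2 3

Derivation:
Char counts: '$':1, 'a':3, 'b':1, 'n':2
C (first-col start): C('$')=0, C('a')=1, C('b')=4, C('n')=5
L[0]='a': occ=0, LF[0]=C('a')+0=1+0=1
L[1]='n': occ=0, LF[1]=C('n')+0=5+0=5
L[2]='n': occ=1, LF[2]=C('n')+1=5+1=6
L[3]='b': occ=0, LF[3]=C('b')+0=4+0=4
L[4]='$': occ=0, LF[4]=C('$')+0=0+0=0
L[5]='a': occ=1, LF[5]=C('a')+1=1+1=2
L[6]='a': occ=2, LF[6]=C('a')+2=1+2=3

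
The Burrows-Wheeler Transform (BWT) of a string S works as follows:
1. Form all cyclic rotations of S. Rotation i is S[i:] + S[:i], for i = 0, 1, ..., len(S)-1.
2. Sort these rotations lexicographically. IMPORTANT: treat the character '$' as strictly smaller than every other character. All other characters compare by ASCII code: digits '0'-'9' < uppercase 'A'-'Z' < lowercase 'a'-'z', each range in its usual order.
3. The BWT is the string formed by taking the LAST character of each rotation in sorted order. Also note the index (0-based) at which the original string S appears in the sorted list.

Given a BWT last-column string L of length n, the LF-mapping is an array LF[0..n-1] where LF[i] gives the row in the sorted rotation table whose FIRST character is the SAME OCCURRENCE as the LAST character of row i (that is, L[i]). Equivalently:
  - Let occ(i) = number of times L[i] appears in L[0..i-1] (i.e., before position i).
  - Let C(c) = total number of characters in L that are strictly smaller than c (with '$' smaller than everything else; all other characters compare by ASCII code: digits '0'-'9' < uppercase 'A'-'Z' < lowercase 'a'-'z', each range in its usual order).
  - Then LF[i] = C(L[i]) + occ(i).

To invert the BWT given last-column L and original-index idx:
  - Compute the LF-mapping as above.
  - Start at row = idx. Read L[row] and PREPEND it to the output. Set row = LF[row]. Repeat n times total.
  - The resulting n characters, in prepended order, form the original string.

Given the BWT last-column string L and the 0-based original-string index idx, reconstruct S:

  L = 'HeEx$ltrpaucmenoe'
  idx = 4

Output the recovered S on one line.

Answer: counterexampleEH$

Derivation:
LF mapping: 2 5 1 16 0 8 14 13 12 3 15 4 9 6 10 11 7
Walk LF starting at row 4, prepending L[row]:
  step 1: row=4, L[4]='$', prepend. Next row=LF[4]=0
  step 2: row=0, L[0]='H', prepend. Next row=LF[0]=2
  step 3: row=2, L[2]='E', prepend. Next row=LF[2]=1
  step 4: row=1, L[1]='e', prepend. Next row=LF[1]=5
  step 5: row=5, L[5]='l', prepend. Next row=LF[5]=8
  step 6: row=8, L[8]='p', prepend. Next row=LF[8]=12
  step 7: row=12, L[12]='m', prepend. Next row=LF[12]=9
  step 8: row=9, L[9]='a', prepend. Next row=LF[9]=3
  step 9: row=3, L[3]='x', prepend. Next row=LF[3]=16
  step 10: row=16, L[16]='e', prepend. Next row=LF[16]=7
  step 11: row=7, L[7]='r', prepend. Next row=LF[7]=13
  step 12: row=13, L[13]='e', prepend. Next row=LF[13]=6
  step 13: row=6, L[6]='t', prepend. Next row=LF[6]=14
  step 14: row=14, L[14]='n', prepend. Next row=LF[14]=10
  step 15: row=10, L[10]='u', prepend. Next row=LF[10]=15
  step 16: row=15, L[15]='o', prepend. Next row=LF[15]=11
  step 17: row=11, L[11]='c', prepend. Next row=LF[11]=4
Reversed output: counterexampleEH$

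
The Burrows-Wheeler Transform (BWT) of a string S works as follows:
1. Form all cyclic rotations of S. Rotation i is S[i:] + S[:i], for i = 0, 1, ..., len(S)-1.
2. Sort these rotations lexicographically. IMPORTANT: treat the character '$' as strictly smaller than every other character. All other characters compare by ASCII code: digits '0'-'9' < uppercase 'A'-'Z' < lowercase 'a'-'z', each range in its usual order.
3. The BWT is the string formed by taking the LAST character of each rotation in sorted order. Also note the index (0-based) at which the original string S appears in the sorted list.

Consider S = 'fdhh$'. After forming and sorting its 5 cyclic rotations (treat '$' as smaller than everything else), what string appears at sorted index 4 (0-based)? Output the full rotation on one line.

Answer: hh$fd

Derivation:
All 5 rotations (rotation i = S[i:]+S[:i]):
  rot[0] = fdhh$
  rot[1] = dhh$f
  rot[2] = hh$fd
  rot[3] = h$fdh
  rot[4] = $fdhh
Sorted (with $ < everything):
  sorted[0] = $fdhh
  sorted[1] = dhh$f
  sorted[2] = fdhh$
  sorted[3] = h$fdh
  sorted[4] = hh$fd
sorted[4] = hh$fd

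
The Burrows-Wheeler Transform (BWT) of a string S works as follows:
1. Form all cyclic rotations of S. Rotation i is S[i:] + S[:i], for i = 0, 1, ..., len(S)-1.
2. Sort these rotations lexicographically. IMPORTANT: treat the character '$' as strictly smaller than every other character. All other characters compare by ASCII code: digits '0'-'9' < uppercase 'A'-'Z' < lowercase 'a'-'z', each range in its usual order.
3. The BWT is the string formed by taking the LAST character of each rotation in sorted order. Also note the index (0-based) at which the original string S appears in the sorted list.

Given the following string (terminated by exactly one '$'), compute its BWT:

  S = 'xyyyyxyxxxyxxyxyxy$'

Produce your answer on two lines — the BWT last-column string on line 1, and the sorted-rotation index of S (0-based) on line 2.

All 19 rotations (rotation i = S[i:]+S[:i]):
  rot[0] = xyyyyxyxxxyxxyxyxy$
  rot[1] = yyyyxyxxxyxxyxyxy$x
  rot[2] = yyyxyxxxyxxyxyxy$xy
  rot[3] = yyxyxxxyxxyxyxy$xyy
  rot[4] = yxyxxxyxxyxyxy$xyyy
  rot[5] = xyxxxyxxyxyxy$xyyyy
  rot[6] = yxxxyxxyxyxy$xyyyyx
  rot[7] = xxxyxxyxyxy$xyyyyxy
  rot[8] = xxyxxyxyxy$xyyyyxyx
  rot[9] = xyxxyxyxy$xyyyyxyxx
  rot[10] = yxxyxyxy$xyyyyxyxxx
  rot[11] = xxyxyxy$xyyyyxyxxxy
  rot[12] = xyxyxy$xyyyyxyxxxyx
  rot[13] = yxyxy$xyyyyxyxxxyxx
  rot[14] = xyxy$xyyyyxyxxxyxxy
  rot[15] = yxy$xyyyyxyxxxyxxyx
  rot[16] = xy$xyyyyxyxxxyxxyxy
  rot[17] = y$xyyyyxyxxxyxxyxyx
  rot[18] = $xyyyyxyxxxyxxyxyxy
Sorted (with $ < everything):
  sorted[0] = $xyyyyxyxxxyxxyxyxy  (last char: 'y')
  sorted[1] = xxxyxxyxyxy$xyyyyxy  (last char: 'y')
  sorted[2] = xxyxxyxyxy$xyyyyxyx  (last char: 'x')
  sorted[3] = xxyxyxy$xyyyyxyxxxy  (last char: 'y')
  sorted[4] = xy$xyyyyxyxxxyxxyxy  (last char: 'y')
  sorted[5] = xyxxxyxxyxyxy$xyyyy  (last char: 'y')
  sorted[6] = xyxxyxyxy$xyyyyxyxx  (last char: 'x')
  sorted[7] = xyxy$xyyyyxyxxxyxxy  (last char: 'y')
  sorted[8] = xyxyxy$xyyyyxyxxxyx  (last char: 'x')
  sorted[9] = xyyyyxyxxxyxxyxyxy$  (last char: '$')
  sorted[10] = y$xyyyyxyxxxyxxyxyx  (last char: 'x')
  sorted[11] = yxxxyxxyxyxy$xyyyyx  (last char: 'x')
  sorted[12] = yxxyxyxy$xyyyyxyxxx  (last char: 'x')
  sorted[13] = yxy$xyyyyxyxxxyxxyx  (last char: 'x')
  sorted[14] = yxyxxxyxxyxyxy$xyyy  (last char: 'y')
  sorted[15] = yxyxy$xyyyyxyxxxyxx  (last char: 'x')
  sorted[16] = yyxyxxxyxxyxyxy$xyy  (last char: 'y')
  sorted[17] = yyyxyxxxyxxyxyxy$xy  (last char: 'y')
  sorted[18] = yyyyxyxxxyxxyxyxy$x  (last char: 'x')
Last column: yyxyyyxyx$xxxxyxyyx
Original string S is at sorted index 9

Answer: yyxyyyxyx$xxxxyxyyx
9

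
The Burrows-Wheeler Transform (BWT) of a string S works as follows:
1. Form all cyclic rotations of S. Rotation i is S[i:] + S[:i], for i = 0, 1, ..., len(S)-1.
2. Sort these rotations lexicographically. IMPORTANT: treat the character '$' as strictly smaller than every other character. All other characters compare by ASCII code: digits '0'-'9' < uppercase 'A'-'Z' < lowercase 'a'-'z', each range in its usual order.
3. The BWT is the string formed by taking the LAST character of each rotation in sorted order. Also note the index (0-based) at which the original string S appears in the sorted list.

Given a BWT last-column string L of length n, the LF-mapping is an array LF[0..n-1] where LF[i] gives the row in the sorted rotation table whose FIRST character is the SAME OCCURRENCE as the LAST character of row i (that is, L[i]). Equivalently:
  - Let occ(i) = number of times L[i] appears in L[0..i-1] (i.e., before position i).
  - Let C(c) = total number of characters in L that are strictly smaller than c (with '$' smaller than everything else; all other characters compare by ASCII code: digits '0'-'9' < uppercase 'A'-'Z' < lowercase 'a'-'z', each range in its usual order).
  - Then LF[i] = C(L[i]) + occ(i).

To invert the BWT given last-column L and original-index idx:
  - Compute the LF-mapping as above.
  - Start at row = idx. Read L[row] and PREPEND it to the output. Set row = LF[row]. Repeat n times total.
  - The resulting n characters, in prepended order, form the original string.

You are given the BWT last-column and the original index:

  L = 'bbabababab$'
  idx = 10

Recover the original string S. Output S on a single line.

LF mapping: 5 6 1 7 2 8 3 9 4 10 0
Walk LF starting at row 10, prepending L[row]:
  step 1: row=10, L[10]='$', prepend. Next row=LF[10]=0
  step 2: row=0, L[0]='b', prepend. Next row=LF[0]=5
  step 3: row=5, L[5]='b', prepend. Next row=LF[5]=8
  step 4: row=8, L[8]='a', prepend. Next row=LF[8]=4
  step 5: row=4, L[4]='a', prepend. Next row=LF[4]=2
  step 6: row=2, L[2]='a', prepend. Next row=LF[2]=1
  step 7: row=1, L[1]='b', prepend. Next row=LF[1]=6
  step 8: row=6, L[6]='a', prepend. Next row=LF[6]=3
  step 9: row=3, L[3]='b', prepend. Next row=LF[3]=7
  step 10: row=7, L[7]='b', prepend. Next row=LF[7]=9
  step 11: row=9, L[9]='b', prepend. Next row=LF[9]=10
Reversed output: bbbabaaabb$

Answer: bbbabaaabb$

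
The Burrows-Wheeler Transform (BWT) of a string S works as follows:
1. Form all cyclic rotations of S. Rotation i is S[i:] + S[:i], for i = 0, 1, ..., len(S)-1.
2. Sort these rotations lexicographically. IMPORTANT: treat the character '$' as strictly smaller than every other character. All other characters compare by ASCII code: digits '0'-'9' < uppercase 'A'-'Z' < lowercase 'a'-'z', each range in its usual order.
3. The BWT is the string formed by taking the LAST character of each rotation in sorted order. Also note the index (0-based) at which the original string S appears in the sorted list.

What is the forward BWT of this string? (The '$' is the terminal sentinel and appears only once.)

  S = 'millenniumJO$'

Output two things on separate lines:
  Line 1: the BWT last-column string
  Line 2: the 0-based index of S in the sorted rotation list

Answer: OmJlmnliu$nei
9

Derivation:
All 13 rotations (rotation i = S[i:]+S[:i]):
  rot[0] = millenniumJO$
  rot[1] = illenniumJO$m
  rot[2] = llenniumJO$mi
  rot[3] = lenniumJO$mil
  rot[4] = enniumJO$mill
  rot[5] = nniumJO$mille
  rot[6] = niumJO$millen
  rot[7] = iumJO$millenn
  rot[8] = umJO$millenni
  rot[9] = mJO$millenniu
  rot[10] = JO$millennium
  rot[11] = O$millenniumJ
  rot[12] = $millenniumJO
Sorted (with $ < everything):
  sorted[0] = $millenniumJO  (last char: 'O')
  sorted[1] = JO$millennium  (last char: 'm')
  sorted[2] = O$millenniumJ  (last char: 'J')
  sorted[3] = enniumJO$mill  (last char: 'l')
  sorted[4] = illenniumJO$m  (last char: 'm')
  sorted[5] = iumJO$millenn  (last char: 'n')
  sorted[6] = lenniumJO$mil  (last char: 'l')
  sorted[7] = llenniumJO$mi  (last char: 'i')
  sorted[8] = mJO$millenniu  (last char: 'u')
  sorted[9] = millenniumJO$  (last char: '$')
  sorted[10] = niumJO$millen  (last char: 'n')
  sorted[11] = nniumJO$mille  (last char: 'e')
  sorted[12] = umJO$millenni  (last char: 'i')
Last column: OmJlmnliu$nei
Original string S is at sorted index 9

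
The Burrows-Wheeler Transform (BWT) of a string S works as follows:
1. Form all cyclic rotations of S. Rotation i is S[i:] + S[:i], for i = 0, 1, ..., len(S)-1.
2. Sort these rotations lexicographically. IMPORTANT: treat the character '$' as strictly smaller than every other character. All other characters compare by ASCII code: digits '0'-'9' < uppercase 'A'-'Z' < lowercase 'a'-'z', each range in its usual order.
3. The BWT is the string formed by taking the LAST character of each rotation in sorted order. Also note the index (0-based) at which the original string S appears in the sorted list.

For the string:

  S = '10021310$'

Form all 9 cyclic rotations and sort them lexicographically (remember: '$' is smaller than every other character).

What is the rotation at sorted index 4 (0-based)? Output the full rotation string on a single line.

Answer: 10$100213

Derivation:
All 9 rotations (rotation i = S[i:]+S[:i]):
  rot[0] = 10021310$
  rot[1] = 0021310$1
  rot[2] = 021310$10
  rot[3] = 21310$100
  rot[4] = 1310$1002
  rot[5] = 310$10021
  rot[6] = 10$100213
  rot[7] = 0$1002131
  rot[8] = $10021310
Sorted (with $ < everything):
  sorted[0] = $10021310
  sorted[1] = 0$1002131
  sorted[2] = 0021310$1
  sorted[3] = 021310$10
  sorted[4] = 10$100213
  sorted[5] = 10021310$
  sorted[6] = 1310$1002
  sorted[7] = 21310$100
  sorted[8] = 310$10021
sorted[4] = 10$100213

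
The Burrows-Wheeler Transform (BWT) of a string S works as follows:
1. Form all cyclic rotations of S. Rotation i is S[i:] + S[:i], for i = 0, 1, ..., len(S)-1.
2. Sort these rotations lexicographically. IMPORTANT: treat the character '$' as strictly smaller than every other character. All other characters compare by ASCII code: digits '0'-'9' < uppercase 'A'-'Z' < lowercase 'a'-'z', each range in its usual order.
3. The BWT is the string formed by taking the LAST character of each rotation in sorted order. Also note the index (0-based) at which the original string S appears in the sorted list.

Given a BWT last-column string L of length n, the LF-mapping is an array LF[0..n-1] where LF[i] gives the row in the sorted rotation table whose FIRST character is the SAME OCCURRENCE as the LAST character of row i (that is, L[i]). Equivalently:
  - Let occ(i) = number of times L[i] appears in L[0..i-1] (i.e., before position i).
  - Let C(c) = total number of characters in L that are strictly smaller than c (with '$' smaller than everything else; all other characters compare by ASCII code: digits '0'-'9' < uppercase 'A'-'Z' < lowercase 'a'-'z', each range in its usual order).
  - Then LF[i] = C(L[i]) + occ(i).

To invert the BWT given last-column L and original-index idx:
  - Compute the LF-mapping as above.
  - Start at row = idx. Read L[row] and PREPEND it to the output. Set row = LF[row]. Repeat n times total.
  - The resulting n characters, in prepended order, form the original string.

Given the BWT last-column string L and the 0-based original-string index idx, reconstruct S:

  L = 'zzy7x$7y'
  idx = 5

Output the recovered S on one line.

Answer: yz7xy7z$

Derivation:
LF mapping: 6 7 4 1 3 0 2 5
Walk LF starting at row 5, prepending L[row]:
  step 1: row=5, L[5]='$', prepend. Next row=LF[5]=0
  step 2: row=0, L[0]='z', prepend. Next row=LF[0]=6
  step 3: row=6, L[6]='7', prepend. Next row=LF[6]=2
  step 4: row=2, L[2]='y', prepend. Next row=LF[2]=4
  step 5: row=4, L[4]='x', prepend. Next row=LF[4]=3
  step 6: row=3, L[3]='7', prepend. Next row=LF[3]=1
  step 7: row=1, L[1]='z', prepend. Next row=LF[1]=7
  step 8: row=7, L[7]='y', prepend. Next row=LF[7]=5
Reversed output: yz7xy7z$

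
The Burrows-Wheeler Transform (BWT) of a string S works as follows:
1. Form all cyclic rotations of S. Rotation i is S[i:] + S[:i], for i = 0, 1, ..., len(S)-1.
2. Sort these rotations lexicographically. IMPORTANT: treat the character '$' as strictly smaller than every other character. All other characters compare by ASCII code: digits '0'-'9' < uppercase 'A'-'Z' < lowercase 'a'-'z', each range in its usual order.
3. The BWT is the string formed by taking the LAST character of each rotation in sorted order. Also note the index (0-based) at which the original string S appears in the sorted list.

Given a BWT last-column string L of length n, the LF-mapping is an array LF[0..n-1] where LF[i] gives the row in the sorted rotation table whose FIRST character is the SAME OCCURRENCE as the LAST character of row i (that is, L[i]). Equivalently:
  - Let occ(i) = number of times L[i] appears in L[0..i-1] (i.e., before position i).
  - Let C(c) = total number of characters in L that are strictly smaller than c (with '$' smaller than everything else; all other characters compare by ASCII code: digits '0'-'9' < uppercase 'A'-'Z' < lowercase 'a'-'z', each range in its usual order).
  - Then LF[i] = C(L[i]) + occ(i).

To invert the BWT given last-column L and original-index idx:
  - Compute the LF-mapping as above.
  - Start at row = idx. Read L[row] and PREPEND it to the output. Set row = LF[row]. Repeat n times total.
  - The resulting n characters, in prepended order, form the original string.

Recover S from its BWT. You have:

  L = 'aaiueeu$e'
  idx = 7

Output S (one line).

LF mapping: 1 2 6 7 3 4 8 0 5
Walk LF starting at row 7, prepending L[row]:
  step 1: row=7, L[7]='$', prepend. Next row=LF[7]=0
  step 2: row=0, L[0]='a', prepend. Next row=LF[0]=1
  step 3: row=1, L[1]='a', prepend. Next row=LF[1]=2
  step 4: row=2, L[2]='i', prepend. Next row=LF[2]=6
  step 5: row=6, L[6]='u', prepend. Next row=LF[6]=8
  step 6: row=8, L[8]='e', prepend. Next row=LF[8]=5
  step 7: row=5, L[5]='e', prepend. Next row=LF[5]=4
  step 8: row=4, L[4]='e', prepend. Next row=LF[4]=3
  step 9: row=3, L[3]='u', prepend. Next row=LF[3]=7
Reversed output: ueeeuiaa$

Answer: ueeeuiaa$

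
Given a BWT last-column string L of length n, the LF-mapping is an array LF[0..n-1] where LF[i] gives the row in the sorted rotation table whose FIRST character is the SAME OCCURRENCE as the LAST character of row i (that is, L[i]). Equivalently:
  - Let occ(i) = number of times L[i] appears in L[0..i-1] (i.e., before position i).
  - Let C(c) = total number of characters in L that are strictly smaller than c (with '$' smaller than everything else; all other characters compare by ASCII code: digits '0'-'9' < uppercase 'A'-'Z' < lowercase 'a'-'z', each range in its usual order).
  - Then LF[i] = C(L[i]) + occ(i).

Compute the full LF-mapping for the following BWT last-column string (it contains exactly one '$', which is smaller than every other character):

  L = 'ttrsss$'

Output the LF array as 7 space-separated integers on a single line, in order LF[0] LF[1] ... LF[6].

Answer: 5 6 1 2 3 4 0

Derivation:
Char counts: '$':1, 'r':1, 's':3, 't':2
C (first-col start): C('$')=0, C('r')=1, C('s')=2, C('t')=5
L[0]='t': occ=0, LF[0]=C('t')+0=5+0=5
L[1]='t': occ=1, LF[1]=C('t')+1=5+1=6
L[2]='r': occ=0, LF[2]=C('r')+0=1+0=1
L[3]='s': occ=0, LF[3]=C('s')+0=2+0=2
L[4]='s': occ=1, LF[4]=C('s')+1=2+1=3
L[5]='s': occ=2, LF[5]=C('s')+2=2+2=4
L[6]='$': occ=0, LF[6]=C('$')+0=0+0=0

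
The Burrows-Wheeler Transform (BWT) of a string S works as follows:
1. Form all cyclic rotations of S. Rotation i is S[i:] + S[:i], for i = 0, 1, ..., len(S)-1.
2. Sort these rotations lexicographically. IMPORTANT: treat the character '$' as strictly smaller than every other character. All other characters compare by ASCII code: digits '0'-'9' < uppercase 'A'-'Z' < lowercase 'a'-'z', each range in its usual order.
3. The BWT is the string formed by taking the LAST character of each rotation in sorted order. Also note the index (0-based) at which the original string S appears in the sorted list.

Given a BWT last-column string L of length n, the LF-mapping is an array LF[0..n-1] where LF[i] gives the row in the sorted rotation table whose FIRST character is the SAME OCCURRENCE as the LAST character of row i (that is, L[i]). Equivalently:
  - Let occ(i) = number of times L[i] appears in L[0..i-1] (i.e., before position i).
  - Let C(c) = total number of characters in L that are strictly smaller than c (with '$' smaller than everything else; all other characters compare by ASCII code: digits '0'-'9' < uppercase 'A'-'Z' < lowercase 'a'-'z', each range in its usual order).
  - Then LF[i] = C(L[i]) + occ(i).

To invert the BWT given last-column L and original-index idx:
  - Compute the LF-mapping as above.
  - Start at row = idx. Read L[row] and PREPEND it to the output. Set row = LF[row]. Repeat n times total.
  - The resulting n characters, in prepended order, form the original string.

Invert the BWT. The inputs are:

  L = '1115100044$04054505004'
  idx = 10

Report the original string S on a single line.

LF mapping: 9 10 11 18 12 1 2 3 13 14 0 4 15 5 19 16 20 6 21 7 8 17
Walk LF starting at row 10, prepending L[row]:
  step 1: row=10, L[10]='$', prepend. Next row=LF[10]=0
  step 2: row=0, L[0]='1', prepend. Next row=LF[0]=9
  step 3: row=9, L[9]='4', prepend. Next row=LF[9]=14
  step 4: row=14, L[14]='5', prepend. Next row=LF[14]=19
  step 5: row=19, L[19]='0', prepend. Next row=LF[19]=7
  step 6: row=7, L[7]='0', prepend. Next row=LF[7]=3
  step 7: row=3, L[3]='5', prepend. Next row=LF[3]=18
  step 8: row=18, L[18]='5', prepend. Next row=LF[18]=21
  step 9: row=21, L[21]='4', prepend. Next row=LF[21]=17
  step 10: row=17, L[17]='0', prepend. Next row=LF[17]=6
  step 11: row=6, L[6]='0', prepend. Next row=LF[6]=2
  step 12: row=2, L[2]='1', prepend. Next row=LF[2]=11
  step 13: row=11, L[11]='0', prepend. Next row=LF[11]=4
  step 14: row=4, L[4]='1', prepend. Next row=LF[4]=12
  step 15: row=12, L[12]='4', prepend. Next row=LF[12]=15
  step 16: row=15, L[15]='4', prepend. Next row=LF[15]=16
  step 17: row=16, L[16]='5', prepend. Next row=LF[16]=20
  step 18: row=20, L[20]='0', prepend. Next row=LF[20]=8
  step 19: row=8, L[8]='4', prepend. Next row=LF[8]=13
  step 20: row=13, L[13]='0', prepend. Next row=LF[13]=5
  step 21: row=5, L[5]='0', prepend. Next row=LF[5]=1
  step 22: row=1, L[1]='1', prepend. Next row=LF[1]=10
Reversed output: 100405441010045500541$

Answer: 100405441010045500541$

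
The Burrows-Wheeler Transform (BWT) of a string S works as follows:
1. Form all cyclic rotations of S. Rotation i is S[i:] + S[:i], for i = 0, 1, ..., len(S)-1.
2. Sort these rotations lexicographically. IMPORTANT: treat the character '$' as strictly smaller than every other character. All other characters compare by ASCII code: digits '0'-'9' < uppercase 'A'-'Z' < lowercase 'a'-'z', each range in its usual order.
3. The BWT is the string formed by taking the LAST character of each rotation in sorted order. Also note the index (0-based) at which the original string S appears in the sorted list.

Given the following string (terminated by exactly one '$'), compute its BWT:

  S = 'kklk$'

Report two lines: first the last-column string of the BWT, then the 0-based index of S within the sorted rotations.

All 5 rotations (rotation i = S[i:]+S[:i]):
  rot[0] = kklk$
  rot[1] = klk$k
  rot[2] = lk$kk
  rot[3] = k$kkl
  rot[4] = $kklk
Sorted (with $ < everything):
  sorted[0] = $kklk  (last char: 'k')
  sorted[1] = k$kkl  (last char: 'l')
  sorted[2] = kklk$  (last char: '$')
  sorted[3] = klk$k  (last char: 'k')
  sorted[4] = lk$kk  (last char: 'k')
Last column: kl$kk
Original string S is at sorted index 2

Answer: kl$kk
2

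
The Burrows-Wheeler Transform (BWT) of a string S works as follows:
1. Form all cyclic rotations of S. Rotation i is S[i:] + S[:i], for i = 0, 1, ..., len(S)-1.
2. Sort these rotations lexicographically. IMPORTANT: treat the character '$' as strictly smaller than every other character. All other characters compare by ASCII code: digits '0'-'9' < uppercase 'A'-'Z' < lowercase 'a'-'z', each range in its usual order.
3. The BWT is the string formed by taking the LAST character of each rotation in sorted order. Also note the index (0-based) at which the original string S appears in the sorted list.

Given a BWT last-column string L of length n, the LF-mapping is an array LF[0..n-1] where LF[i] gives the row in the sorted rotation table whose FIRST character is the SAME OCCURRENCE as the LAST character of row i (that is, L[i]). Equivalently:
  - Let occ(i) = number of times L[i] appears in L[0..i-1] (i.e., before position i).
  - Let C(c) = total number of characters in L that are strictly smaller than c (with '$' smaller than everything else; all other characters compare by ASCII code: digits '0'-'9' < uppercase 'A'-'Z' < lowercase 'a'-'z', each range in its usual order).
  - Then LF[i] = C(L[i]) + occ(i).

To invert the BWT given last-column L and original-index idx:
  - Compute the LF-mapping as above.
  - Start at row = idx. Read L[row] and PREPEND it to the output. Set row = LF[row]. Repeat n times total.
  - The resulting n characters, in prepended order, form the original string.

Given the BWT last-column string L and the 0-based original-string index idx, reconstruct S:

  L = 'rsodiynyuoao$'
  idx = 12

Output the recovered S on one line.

Answer: yoyodinosaur$

Derivation:
LF mapping: 8 9 5 2 3 11 4 12 10 6 1 7 0
Walk LF starting at row 12, prepending L[row]:
  step 1: row=12, L[12]='$', prepend. Next row=LF[12]=0
  step 2: row=0, L[0]='r', prepend. Next row=LF[0]=8
  step 3: row=8, L[8]='u', prepend. Next row=LF[8]=10
  step 4: row=10, L[10]='a', prepend. Next row=LF[10]=1
  step 5: row=1, L[1]='s', prepend. Next row=LF[1]=9
  step 6: row=9, L[9]='o', prepend. Next row=LF[9]=6
  step 7: row=6, L[6]='n', prepend. Next row=LF[6]=4
  step 8: row=4, L[4]='i', prepend. Next row=LF[4]=3
  step 9: row=3, L[3]='d', prepend. Next row=LF[3]=2
  step 10: row=2, L[2]='o', prepend. Next row=LF[2]=5
  step 11: row=5, L[5]='y', prepend. Next row=LF[5]=11
  step 12: row=11, L[11]='o', prepend. Next row=LF[11]=7
  step 13: row=7, L[7]='y', prepend. Next row=LF[7]=12
Reversed output: yoyodinosaur$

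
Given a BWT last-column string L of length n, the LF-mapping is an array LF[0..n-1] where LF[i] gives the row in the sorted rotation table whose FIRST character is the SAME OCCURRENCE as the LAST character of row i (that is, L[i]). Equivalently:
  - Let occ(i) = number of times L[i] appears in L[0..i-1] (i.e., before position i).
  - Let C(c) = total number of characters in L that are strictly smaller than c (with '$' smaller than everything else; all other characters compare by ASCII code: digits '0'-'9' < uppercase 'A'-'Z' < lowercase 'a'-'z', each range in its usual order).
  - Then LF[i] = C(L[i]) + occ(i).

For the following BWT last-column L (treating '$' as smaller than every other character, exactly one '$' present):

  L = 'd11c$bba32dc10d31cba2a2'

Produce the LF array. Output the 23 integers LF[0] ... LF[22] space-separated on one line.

Answer: 20 2 3 17 0 14 15 11 9 6 21 18 4 1 22 10 5 19 16 12 7 13 8

Derivation:
Char counts: '$':1, '0':1, '1':4, '2':3, '3':2, 'a':3, 'b':3, 'c':3, 'd':3
C (first-col start): C('$')=0, C('0')=1, C('1')=2, C('2')=6, C('3')=9, C('a')=11, C('b')=14, C('c')=17, C('d')=20
L[0]='d': occ=0, LF[0]=C('d')+0=20+0=20
L[1]='1': occ=0, LF[1]=C('1')+0=2+0=2
L[2]='1': occ=1, LF[2]=C('1')+1=2+1=3
L[3]='c': occ=0, LF[3]=C('c')+0=17+0=17
L[4]='$': occ=0, LF[4]=C('$')+0=0+0=0
L[5]='b': occ=0, LF[5]=C('b')+0=14+0=14
L[6]='b': occ=1, LF[6]=C('b')+1=14+1=15
L[7]='a': occ=0, LF[7]=C('a')+0=11+0=11
L[8]='3': occ=0, LF[8]=C('3')+0=9+0=9
L[9]='2': occ=0, LF[9]=C('2')+0=6+0=6
L[10]='d': occ=1, LF[10]=C('d')+1=20+1=21
L[11]='c': occ=1, LF[11]=C('c')+1=17+1=18
L[12]='1': occ=2, LF[12]=C('1')+2=2+2=4
L[13]='0': occ=0, LF[13]=C('0')+0=1+0=1
L[14]='d': occ=2, LF[14]=C('d')+2=20+2=22
L[15]='3': occ=1, LF[15]=C('3')+1=9+1=10
L[16]='1': occ=3, LF[16]=C('1')+3=2+3=5
L[17]='c': occ=2, LF[17]=C('c')+2=17+2=19
L[18]='b': occ=2, LF[18]=C('b')+2=14+2=16
L[19]='a': occ=1, LF[19]=C('a')+1=11+1=12
L[20]='2': occ=1, LF[20]=C('2')+1=6+1=7
L[21]='a': occ=2, LF[21]=C('a')+2=11+2=13
L[22]='2': occ=2, LF[22]=C('2')+2=6+2=8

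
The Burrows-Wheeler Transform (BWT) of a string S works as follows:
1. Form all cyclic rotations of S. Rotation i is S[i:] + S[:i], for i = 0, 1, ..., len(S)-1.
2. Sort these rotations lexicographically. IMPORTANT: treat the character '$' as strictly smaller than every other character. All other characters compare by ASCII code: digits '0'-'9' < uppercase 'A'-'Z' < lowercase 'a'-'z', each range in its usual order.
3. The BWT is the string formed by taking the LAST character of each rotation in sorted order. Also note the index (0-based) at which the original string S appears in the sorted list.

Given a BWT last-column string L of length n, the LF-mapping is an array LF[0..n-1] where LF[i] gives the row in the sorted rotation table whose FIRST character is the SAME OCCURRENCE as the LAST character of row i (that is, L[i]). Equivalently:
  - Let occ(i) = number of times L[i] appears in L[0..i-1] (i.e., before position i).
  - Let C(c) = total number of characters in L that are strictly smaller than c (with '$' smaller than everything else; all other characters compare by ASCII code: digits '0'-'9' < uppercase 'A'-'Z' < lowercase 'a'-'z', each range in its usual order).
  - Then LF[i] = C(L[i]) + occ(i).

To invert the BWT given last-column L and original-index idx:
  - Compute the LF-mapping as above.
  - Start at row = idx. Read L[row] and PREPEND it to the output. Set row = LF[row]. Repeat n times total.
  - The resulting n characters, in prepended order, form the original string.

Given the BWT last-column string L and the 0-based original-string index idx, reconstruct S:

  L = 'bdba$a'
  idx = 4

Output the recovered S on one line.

Answer: badab$

Derivation:
LF mapping: 3 5 4 1 0 2
Walk LF starting at row 4, prepending L[row]:
  step 1: row=4, L[4]='$', prepend. Next row=LF[4]=0
  step 2: row=0, L[0]='b', prepend. Next row=LF[0]=3
  step 3: row=3, L[3]='a', prepend. Next row=LF[3]=1
  step 4: row=1, L[1]='d', prepend. Next row=LF[1]=5
  step 5: row=5, L[5]='a', prepend. Next row=LF[5]=2
  step 6: row=2, L[2]='b', prepend. Next row=LF[2]=4
Reversed output: badab$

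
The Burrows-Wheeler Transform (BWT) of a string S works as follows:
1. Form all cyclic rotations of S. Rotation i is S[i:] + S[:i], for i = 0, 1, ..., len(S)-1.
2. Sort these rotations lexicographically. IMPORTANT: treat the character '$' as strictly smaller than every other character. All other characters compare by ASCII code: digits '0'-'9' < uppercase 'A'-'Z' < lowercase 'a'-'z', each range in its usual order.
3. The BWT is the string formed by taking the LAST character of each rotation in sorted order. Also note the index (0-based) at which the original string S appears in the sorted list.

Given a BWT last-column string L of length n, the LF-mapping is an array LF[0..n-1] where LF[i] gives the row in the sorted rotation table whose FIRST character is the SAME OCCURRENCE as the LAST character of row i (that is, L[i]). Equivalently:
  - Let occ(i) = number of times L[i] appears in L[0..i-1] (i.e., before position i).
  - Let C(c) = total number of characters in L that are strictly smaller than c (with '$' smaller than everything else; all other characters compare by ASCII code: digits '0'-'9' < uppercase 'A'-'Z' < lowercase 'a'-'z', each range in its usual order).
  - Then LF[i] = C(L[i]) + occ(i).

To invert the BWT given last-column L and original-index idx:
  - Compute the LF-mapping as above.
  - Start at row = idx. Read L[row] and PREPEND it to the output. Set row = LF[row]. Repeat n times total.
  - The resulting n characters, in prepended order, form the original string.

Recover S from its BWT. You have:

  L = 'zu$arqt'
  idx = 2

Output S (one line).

LF mapping: 6 5 0 1 3 2 4
Walk LF starting at row 2, prepending L[row]:
  step 1: row=2, L[2]='$', prepend. Next row=LF[2]=0
  step 2: row=0, L[0]='z', prepend. Next row=LF[0]=6
  step 3: row=6, L[6]='t', prepend. Next row=LF[6]=4
  step 4: row=4, L[4]='r', prepend. Next row=LF[4]=3
  step 5: row=3, L[3]='a', prepend. Next row=LF[3]=1
  step 6: row=1, L[1]='u', prepend. Next row=LF[1]=5
  step 7: row=5, L[5]='q', prepend. Next row=LF[5]=2
Reversed output: quartz$

Answer: quartz$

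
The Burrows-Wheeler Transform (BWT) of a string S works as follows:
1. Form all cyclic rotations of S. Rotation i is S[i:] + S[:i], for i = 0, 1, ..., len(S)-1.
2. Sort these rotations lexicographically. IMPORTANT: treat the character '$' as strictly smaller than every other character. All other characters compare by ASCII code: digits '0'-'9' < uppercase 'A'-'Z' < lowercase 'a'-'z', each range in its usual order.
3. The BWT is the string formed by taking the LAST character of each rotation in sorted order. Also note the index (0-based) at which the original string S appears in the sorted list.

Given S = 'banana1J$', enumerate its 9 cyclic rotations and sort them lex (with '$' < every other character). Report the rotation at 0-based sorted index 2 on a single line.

All 9 rotations (rotation i = S[i:]+S[:i]):
  rot[0] = banana1J$
  rot[1] = anana1J$b
  rot[2] = nana1J$ba
  rot[3] = ana1J$ban
  rot[4] = na1J$bana
  rot[5] = a1J$banan
  rot[6] = 1J$banana
  rot[7] = J$banana1
  rot[8] = $banana1J
Sorted (with $ < everything):
  sorted[0] = $banana1J
  sorted[1] = 1J$banana
  sorted[2] = J$banana1
  sorted[3] = a1J$banan
  sorted[4] = ana1J$ban
  sorted[5] = anana1J$b
  sorted[6] = banana1J$
  sorted[7] = na1J$bana
  sorted[8] = nana1J$ba
sorted[2] = J$banana1

Answer: J$banana1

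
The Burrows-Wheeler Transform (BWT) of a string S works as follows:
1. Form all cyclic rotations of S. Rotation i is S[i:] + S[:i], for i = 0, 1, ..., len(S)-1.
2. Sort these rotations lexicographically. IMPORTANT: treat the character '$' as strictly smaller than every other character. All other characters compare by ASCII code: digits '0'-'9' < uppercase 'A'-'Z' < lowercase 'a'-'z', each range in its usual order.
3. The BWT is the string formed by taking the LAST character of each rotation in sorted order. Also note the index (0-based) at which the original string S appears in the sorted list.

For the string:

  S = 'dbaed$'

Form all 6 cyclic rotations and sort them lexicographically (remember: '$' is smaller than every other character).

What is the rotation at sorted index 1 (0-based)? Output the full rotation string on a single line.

All 6 rotations (rotation i = S[i:]+S[:i]):
  rot[0] = dbaed$
  rot[1] = baed$d
  rot[2] = aed$db
  rot[3] = ed$dba
  rot[4] = d$dbae
  rot[5] = $dbaed
Sorted (with $ < everything):
  sorted[0] = $dbaed
  sorted[1] = aed$db
  sorted[2] = baed$d
  sorted[3] = d$dbae
  sorted[4] = dbaed$
  sorted[5] = ed$dba
sorted[1] = aed$db

Answer: aed$db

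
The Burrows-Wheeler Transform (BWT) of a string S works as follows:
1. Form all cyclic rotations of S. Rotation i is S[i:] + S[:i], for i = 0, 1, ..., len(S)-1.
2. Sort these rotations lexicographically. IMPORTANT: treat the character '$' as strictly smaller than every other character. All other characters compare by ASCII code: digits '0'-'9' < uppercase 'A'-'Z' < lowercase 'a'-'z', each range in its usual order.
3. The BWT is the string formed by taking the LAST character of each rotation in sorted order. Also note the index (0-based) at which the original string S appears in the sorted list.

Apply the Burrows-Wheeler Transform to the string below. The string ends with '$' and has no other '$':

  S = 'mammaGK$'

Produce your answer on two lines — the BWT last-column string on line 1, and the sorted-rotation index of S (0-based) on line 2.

Answer: KaGmmm$a
6

Derivation:
All 8 rotations (rotation i = S[i:]+S[:i]):
  rot[0] = mammaGK$
  rot[1] = ammaGK$m
  rot[2] = mmaGK$ma
  rot[3] = maGK$mam
  rot[4] = aGK$mamm
  rot[5] = GK$mamma
  rot[6] = K$mammaG
  rot[7] = $mammaGK
Sorted (with $ < everything):
  sorted[0] = $mammaGK  (last char: 'K')
  sorted[1] = GK$mamma  (last char: 'a')
  sorted[2] = K$mammaG  (last char: 'G')
  sorted[3] = aGK$mamm  (last char: 'm')
  sorted[4] = ammaGK$m  (last char: 'm')
  sorted[5] = maGK$mam  (last char: 'm')
  sorted[6] = mammaGK$  (last char: '$')
  sorted[7] = mmaGK$ma  (last char: 'a')
Last column: KaGmmm$a
Original string S is at sorted index 6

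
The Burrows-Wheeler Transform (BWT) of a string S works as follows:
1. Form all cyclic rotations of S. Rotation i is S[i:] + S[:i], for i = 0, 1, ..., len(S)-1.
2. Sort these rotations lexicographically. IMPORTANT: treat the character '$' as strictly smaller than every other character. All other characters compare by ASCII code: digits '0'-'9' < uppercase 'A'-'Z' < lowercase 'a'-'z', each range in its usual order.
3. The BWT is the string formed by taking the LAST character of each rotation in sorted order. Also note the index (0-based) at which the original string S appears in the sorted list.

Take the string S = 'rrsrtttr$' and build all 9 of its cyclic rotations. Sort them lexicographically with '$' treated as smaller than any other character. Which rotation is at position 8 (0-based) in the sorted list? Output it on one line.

Answer: tttr$rrsr

Derivation:
All 9 rotations (rotation i = S[i:]+S[:i]):
  rot[0] = rrsrtttr$
  rot[1] = rsrtttr$r
  rot[2] = srtttr$rr
  rot[3] = rtttr$rrs
  rot[4] = tttr$rrsr
  rot[5] = ttr$rrsrt
  rot[6] = tr$rrsrtt
  rot[7] = r$rrsrttt
  rot[8] = $rrsrtttr
Sorted (with $ < everything):
  sorted[0] = $rrsrtttr
  sorted[1] = r$rrsrttt
  sorted[2] = rrsrtttr$
  sorted[3] = rsrtttr$r
  sorted[4] = rtttr$rrs
  sorted[5] = srtttr$rr
  sorted[6] = tr$rrsrtt
  sorted[7] = ttr$rrsrt
  sorted[8] = tttr$rrsr
sorted[8] = tttr$rrsr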